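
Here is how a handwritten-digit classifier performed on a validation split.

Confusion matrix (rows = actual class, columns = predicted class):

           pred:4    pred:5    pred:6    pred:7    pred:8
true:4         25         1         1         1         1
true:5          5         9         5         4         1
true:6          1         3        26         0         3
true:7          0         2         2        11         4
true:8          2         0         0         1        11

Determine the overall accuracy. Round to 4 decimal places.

Accuracy = trace / total = (25+9+26+11+11=82) / 119 = 82/119 = 0.6891

0.6891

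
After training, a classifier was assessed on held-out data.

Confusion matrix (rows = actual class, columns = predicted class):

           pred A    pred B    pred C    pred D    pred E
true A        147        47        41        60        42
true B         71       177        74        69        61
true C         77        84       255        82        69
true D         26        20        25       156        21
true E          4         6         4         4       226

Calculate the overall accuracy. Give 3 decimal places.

0.520

Accuracy = trace / total = (147+177+255+156+226=961) / 1848 = 961/1848 = 0.520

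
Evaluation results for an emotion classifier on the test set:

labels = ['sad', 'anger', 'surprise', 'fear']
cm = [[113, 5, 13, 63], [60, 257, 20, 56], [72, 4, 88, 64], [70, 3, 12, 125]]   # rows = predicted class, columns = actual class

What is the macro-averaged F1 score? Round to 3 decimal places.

0.548

Per-class F1 score (2·TP/(2·TP+FP+FN)):
  sad: TP=113, FP=5+13+63=81, FN=60+72+70=202 → 226/509 = 0.4440
  anger: TP=257, FP=60+20+56=136, FN=5+4+3=12 → 514/662 = 0.7764
  surprise: TP=88, FP=72+4+64=140, FN=13+20+12=45 → 176/361 = 0.4875
  fear: TP=125, FP=70+3+12=85, FN=63+56+64=183 → 250/518 = 0.4826
Macro-F1 score = mean = (0.4440 + 0.7764 + 0.4875 + 0.4826) / 4 = 0.548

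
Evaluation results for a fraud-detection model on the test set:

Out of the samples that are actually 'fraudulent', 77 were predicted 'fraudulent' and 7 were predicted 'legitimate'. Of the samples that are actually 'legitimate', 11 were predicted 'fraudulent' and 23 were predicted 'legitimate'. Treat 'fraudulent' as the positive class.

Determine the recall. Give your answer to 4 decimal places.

Recall = TP/(TP+FN) = 77/(77+7) = 77/84 = 0.9167

0.9167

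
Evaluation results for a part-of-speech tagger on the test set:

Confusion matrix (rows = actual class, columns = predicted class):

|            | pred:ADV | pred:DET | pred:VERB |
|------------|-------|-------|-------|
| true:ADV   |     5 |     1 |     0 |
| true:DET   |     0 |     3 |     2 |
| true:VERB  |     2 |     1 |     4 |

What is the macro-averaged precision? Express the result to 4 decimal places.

0.6603

Per-class precision (TP/(TP+FP)):
  ADV: TP=5, FP=0+2=2 → 5/7 = 0.71429
  DET: TP=3, FP=1+1=2 → 3/5 = 0.60000
  VERB: TP=4, FP=0+2=2 → 4/6 = 0.66667
Macro-precision = mean = (0.71429 + 0.60000 + 0.66667) / 3 = 0.6603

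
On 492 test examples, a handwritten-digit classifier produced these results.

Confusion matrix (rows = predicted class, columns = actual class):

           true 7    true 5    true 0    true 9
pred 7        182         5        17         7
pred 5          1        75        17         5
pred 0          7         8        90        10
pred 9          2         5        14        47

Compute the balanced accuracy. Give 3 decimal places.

0.772

Balanced accuracy = mean of per-class recall.
  7: recall = 182/192 = 0.9479
  5: recall = 75/93 = 0.8065
  0: recall = 90/138 = 0.6522
  9: recall = 47/69 = 0.6812
Mean = (0.9479 + 0.8065 + 0.6522 + 0.6812) / 4 = 0.772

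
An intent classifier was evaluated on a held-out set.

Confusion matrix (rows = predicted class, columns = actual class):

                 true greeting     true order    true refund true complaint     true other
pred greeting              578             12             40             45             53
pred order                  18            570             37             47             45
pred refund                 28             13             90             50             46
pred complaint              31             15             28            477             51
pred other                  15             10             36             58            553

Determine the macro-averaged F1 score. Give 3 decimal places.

Per-class F1 score (2·TP/(2·TP+FP+FN)):
  greeting: TP=578, FP=12+40+45+53=150, FN=18+28+31+15=92 → 1156/1398 = 0.8269
  order: TP=570, FP=18+37+47+45=147, FN=12+13+15+10=50 → 1140/1337 = 0.8527
  refund: TP=90, FP=28+13+50+46=137, FN=40+37+28+36=141 → 180/458 = 0.3930
  complaint: TP=477, FP=31+15+28+51=125, FN=45+47+50+58=200 → 954/1279 = 0.7459
  other: TP=553, FP=15+10+36+58=119, FN=53+45+46+51=195 → 1106/1420 = 0.7789
Macro-F1 score = mean = (0.8269 + 0.8527 + 0.3930 + 0.7459 + 0.7789) / 5 = 0.719

0.719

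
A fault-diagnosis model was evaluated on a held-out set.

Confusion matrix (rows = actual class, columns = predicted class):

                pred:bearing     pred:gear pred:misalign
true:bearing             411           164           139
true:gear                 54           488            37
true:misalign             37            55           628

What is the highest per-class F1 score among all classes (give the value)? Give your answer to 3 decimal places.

0.824

Per-class F1 score (2·TP/(2·TP+FP+FN)):
  bearing: TP=411, FP=54+37=91, FN=164+139=303 → 822/1216 = 0.6760
  gear: TP=488, FP=164+55=219, FN=54+37=91 → 976/1286 = 0.7589
  misalign: TP=628, FP=139+37=176, FN=37+55=92 → 1256/1524 = 0.8241
Highest is class 'misalign' with F1 score = 0.824.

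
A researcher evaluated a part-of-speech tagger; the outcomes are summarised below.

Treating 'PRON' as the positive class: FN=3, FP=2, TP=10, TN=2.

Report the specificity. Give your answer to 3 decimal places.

0.500

Specificity = TN/(TN+FP) = 2/(2+2) = 0.500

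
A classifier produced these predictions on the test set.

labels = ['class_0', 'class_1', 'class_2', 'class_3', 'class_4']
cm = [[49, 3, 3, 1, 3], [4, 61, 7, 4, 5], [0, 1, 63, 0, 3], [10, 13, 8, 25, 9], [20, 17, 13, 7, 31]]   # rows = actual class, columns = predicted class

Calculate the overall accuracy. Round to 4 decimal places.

Accuracy = trace / total = (49+61+63+25+31=229) / 360 = 229/360 = 0.6361

0.6361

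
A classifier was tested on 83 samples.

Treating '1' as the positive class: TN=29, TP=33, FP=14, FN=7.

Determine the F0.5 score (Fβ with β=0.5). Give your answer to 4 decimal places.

Fβ = (1+β²)·TP / ((1+β²)·TP + β²·FN + FP), with β²=1/4
= 1.25·33 / (1.25·33 + 0.25·7 + 14) = 0.7237

0.7237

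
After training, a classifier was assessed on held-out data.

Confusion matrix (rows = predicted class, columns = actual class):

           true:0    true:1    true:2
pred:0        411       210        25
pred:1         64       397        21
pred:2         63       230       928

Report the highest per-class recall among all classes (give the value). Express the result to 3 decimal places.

0.953

Per-class recall (TP/(TP+FN)):
  0: TP=411, FN=64+63=127 → 411/538 = 0.7639
  1: TP=397, FN=210+230=440 → 397/837 = 0.4743
  2: TP=928, FN=25+21=46 → 928/974 = 0.9528
Highest is class '2' with recall = 0.953.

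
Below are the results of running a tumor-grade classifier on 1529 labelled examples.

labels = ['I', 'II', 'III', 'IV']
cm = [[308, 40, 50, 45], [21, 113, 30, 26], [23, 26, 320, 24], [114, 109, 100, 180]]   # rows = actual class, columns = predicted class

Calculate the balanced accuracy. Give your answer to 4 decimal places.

Balanced accuracy = mean of per-class recall.
  I: recall = 308/443 = 0.69526
  II: recall = 113/190 = 0.59474
  III: recall = 320/393 = 0.81425
  IV: recall = 180/503 = 0.35785
Mean = (0.69526 + 0.59474 + 0.81425 + 0.35785) / 4 = 0.6155

0.6155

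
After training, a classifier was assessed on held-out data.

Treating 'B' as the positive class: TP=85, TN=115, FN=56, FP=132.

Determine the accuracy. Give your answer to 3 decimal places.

0.515

Accuracy = (TP+TN)/N = (85+115)/388 = 0.515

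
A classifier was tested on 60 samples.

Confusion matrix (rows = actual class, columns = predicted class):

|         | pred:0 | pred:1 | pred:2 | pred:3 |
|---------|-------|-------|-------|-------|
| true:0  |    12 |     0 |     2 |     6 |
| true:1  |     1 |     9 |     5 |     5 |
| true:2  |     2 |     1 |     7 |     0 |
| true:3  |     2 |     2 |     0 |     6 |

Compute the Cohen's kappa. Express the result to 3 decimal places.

0.424

Observed agreement pₒ = trace/N = 34/60 = 0.5667
Expected agreement pₑ = Σ (rowᵢ·colᵢ)/N² = (20·17 + 20·12 + 10·14 + 10·17)/60² = 0.2472
κ = (pₒ − pₑ)/(1 − pₑ) = (0.5667 − 0.2472)/(1 − 0.2472) = 0.424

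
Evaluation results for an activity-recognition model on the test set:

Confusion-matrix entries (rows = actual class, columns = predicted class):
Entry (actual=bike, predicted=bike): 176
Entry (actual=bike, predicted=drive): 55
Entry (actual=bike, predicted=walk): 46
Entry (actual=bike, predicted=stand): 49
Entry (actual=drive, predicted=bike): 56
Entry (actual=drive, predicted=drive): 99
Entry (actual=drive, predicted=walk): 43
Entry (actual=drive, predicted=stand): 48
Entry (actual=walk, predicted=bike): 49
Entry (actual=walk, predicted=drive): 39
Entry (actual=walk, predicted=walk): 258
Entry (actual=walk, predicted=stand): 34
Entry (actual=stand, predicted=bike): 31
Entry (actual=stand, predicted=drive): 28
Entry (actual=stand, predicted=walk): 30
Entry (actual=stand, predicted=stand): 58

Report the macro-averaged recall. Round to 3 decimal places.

Per-class recall (TP/(TP+FN)):
  bike: TP=176, FN=55+46+49=150 → 176/326 = 0.5399
  drive: TP=99, FN=56+43+48=147 → 99/246 = 0.4024
  walk: TP=258, FN=49+39+34=122 → 258/380 = 0.6789
  stand: TP=58, FN=31+28+30=89 → 58/147 = 0.3946
Macro-recall = mean = (0.5399 + 0.4024 + 0.6789 + 0.3946) / 4 = 0.504

0.504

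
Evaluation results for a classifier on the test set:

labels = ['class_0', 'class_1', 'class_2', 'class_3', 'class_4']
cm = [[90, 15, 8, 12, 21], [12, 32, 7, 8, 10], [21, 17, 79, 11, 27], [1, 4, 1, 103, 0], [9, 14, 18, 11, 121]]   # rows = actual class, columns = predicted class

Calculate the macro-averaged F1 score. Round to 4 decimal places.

Per-class F1 score (2·TP/(2·TP+FP+FN)):
  class_0: TP=90, FP=12+21+1+9=43, FN=15+8+12+21=56 → 180/279 = 0.64516
  class_1: TP=32, FP=15+17+4+14=50, FN=12+7+8+10=37 → 64/151 = 0.42384
  class_2: TP=79, FP=8+7+1+18=34, FN=21+17+11+27=76 → 158/268 = 0.58955
  class_3: TP=103, FP=12+8+11+11=42, FN=1+4+1+0=6 → 206/254 = 0.81102
  class_4: TP=121, FP=21+10+27+0=58, FN=9+14+18+11=52 → 242/352 = 0.68750
Macro-F1 score = mean = (0.64516 + 0.42384 + 0.58955 + 0.81102 + 0.68750) / 5 = 0.6314

0.6314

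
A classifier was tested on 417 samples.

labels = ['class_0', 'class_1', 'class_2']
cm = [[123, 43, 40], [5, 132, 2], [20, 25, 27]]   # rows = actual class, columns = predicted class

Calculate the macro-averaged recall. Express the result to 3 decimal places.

0.641

Per-class recall (TP/(TP+FN)):
  class_0: TP=123, FN=43+40=83 → 123/206 = 0.5971
  class_1: TP=132, FN=5+2=7 → 132/139 = 0.9496
  class_2: TP=27, FN=20+25=45 → 27/72 = 0.3750
Macro-recall = mean = (0.5971 + 0.9496 + 0.3750) / 3 = 0.641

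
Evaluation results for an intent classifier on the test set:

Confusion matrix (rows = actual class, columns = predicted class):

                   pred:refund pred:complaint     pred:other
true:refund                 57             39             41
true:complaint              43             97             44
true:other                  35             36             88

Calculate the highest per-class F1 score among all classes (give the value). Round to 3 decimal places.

Per-class F1 score (2·TP/(2·TP+FP+FN)):
  refund: TP=57, FP=43+35=78, FN=39+41=80 → 114/272 = 0.4191
  complaint: TP=97, FP=39+36=75, FN=43+44=87 → 194/356 = 0.5449
  other: TP=88, FP=41+44=85, FN=35+36=71 → 176/332 = 0.5301
Highest is class 'complaint' with F1 score = 0.545.

0.545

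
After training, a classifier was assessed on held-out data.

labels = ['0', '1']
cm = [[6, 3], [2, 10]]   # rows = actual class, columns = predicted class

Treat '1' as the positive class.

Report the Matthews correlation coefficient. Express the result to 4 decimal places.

MCC = (TP·TN − FP·FN) / √((TP+FP)(TP+FN)(TN+FP)(TN+FN))
Numerator = 10·6 − 3·2 = 54
Denominator = √(13·12·9·8) = √11232 = 105.9811
MCC = 54 / 105.9811 = 0.5095

0.5095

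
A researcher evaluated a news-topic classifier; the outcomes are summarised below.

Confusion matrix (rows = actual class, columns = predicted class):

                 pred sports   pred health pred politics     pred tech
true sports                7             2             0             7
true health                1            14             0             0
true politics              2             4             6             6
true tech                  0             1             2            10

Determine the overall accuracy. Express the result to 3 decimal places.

Accuracy = trace / total = (7+14+6+10=37) / 62 = 37/62 = 0.597

0.597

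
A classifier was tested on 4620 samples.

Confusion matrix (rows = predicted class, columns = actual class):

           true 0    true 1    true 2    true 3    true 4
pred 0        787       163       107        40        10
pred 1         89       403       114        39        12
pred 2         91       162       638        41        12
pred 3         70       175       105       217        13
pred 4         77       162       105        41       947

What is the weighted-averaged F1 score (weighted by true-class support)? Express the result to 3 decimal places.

Per-class F1 score (2·TP/(2·TP+FP+FN)):
  0: TP=787, FP=163+107+40+10=320, FN=89+91+70+77=327 → 1574/2221 = 0.7087
  1: TP=403, FP=89+114+39+12=254, FN=163+162+175+162=662 → 806/1722 = 0.4681
  2: TP=638, FP=91+162+41+12=306, FN=107+114+105+105=431 → 1276/2013 = 0.6339
  3: TP=217, FP=70+175+105+13=363, FN=40+39+41+41=161 → 434/958 = 0.4530
  4: TP=947, FP=77+162+105+41=385, FN=10+12+12+13=47 → 1894/2326 = 0.8143
Weighted-F1 score = Σ (supportᵢ/N)·F1 scoreᵢ with N=4620: (1114/4620)·0.7087 + (1065/4620)·0.4681 + (1069/4620)·0.6339 + (378/4620)·0.4530 + (994/4620)·0.8143 = 0.638

0.638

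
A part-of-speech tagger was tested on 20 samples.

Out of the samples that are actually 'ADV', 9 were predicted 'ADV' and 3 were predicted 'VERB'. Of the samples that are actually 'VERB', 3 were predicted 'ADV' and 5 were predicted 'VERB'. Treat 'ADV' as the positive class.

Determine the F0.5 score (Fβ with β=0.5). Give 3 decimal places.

0.750

Fβ = (1+β²)·TP / ((1+β²)·TP + β²·FN + FP), with β²=1/4
= 1.25·9 / (1.25·9 + 0.25·3 + 3) = 0.750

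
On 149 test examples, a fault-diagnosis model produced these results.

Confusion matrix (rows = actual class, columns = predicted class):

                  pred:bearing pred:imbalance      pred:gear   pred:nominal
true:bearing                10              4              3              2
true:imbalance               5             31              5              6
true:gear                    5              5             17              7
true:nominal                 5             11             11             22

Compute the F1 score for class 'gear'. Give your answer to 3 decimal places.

Treat 'gear' as positive and all other classes as negative.
F1 score = 2·TP/(2·TP+FP+FN).
gear: TP=17, FP=3+5+11=19, FN=5+5+7=17 → 34/70 = 0.4857

0.486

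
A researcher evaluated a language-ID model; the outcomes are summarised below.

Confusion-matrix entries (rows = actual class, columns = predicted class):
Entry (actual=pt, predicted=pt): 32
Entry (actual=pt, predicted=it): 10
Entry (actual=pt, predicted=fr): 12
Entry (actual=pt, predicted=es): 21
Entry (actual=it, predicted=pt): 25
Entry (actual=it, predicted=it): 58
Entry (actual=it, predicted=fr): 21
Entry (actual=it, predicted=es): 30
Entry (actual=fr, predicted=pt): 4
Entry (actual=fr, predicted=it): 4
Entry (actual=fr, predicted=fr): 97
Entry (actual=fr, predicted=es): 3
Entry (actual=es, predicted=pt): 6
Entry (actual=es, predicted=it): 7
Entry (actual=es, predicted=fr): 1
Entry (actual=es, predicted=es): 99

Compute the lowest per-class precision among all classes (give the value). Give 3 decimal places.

0.478

Per-class precision (TP/(TP+FP)):
  pt: TP=32, FP=25+4+6=35 → 32/67 = 0.4776
  it: TP=58, FP=10+4+7=21 → 58/79 = 0.7342
  fr: TP=97, FP=12+21+1=34 → 97/131 = 0.7405
  es: TP=99, FP=21+30+3=54 → 99/153 = 0.6471
Lowest is class 'pt' with precision = 0.478.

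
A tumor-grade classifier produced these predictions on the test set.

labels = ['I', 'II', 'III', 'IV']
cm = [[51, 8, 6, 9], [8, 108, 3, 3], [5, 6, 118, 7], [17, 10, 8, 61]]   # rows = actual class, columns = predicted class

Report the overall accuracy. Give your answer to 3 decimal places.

Accuracy = trace / total = (51+108+118+61=338) / 428 = 338/428 = 0.790

0.790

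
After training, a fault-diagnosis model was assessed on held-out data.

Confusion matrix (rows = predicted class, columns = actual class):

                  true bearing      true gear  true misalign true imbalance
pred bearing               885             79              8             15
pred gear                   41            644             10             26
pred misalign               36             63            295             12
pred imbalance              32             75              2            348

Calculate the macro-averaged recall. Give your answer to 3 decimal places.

Per-class recall (TP/(TP+FN)):
  bearing: TP=885, FN=41+36+32=109 → 885/994 = 0.8903
  gear: TP=644, FN=79+63+75=217 → 644/861 = 0.7480
  misalign: TP=295, FN=8+10+2=20 → 295/315 = 0.9365
  imbalance: TP=348, FN=15+26+12=53 → 348/401 = 0.8678
Macro-recall = mean = (0.8903 + 0.7480 + 0.9365 + 0.8678) / 4 = 0.861

0.861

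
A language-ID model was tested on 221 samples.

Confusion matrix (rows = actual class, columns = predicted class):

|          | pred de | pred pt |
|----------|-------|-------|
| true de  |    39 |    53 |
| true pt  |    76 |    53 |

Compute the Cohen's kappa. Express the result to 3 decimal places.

Observed agreement pₒ = trace/N = 92/221 = 0.4163
Expected agreement pₑ = Σ (rowᵢ·colᵢ)/N² = (92·115 + 129·106)/221² = 0.4966
κ = (pₒ − pₑ)/(1 − pₑ) = (0.4163 − 0.4966)/(1 − 0.4966) = -0.160

-0.160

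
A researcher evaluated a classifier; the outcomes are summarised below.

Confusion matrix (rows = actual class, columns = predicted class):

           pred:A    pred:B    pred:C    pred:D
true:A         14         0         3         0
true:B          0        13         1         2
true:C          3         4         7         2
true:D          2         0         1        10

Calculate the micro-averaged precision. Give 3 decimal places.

0.710

Micro-averaging pools counts across classes: ΣTP=44, ΣFP=18, ΣFN=18.
Micro-precision = TP/(TP+FP) on pooled counts = 0.710 (equals overall accuracy in single-label multiclass).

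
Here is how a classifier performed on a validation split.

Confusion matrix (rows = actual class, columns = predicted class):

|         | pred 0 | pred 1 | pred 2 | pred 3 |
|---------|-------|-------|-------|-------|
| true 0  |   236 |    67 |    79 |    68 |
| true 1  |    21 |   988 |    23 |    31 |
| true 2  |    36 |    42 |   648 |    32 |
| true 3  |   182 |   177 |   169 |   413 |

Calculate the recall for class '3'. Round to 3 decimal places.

Treat '3' as positive and all other classes as negative.
recall = TP/(TP+FN).
3: TP=413, FN=182+177+169=528 → 413/941 = 0.4389

0.439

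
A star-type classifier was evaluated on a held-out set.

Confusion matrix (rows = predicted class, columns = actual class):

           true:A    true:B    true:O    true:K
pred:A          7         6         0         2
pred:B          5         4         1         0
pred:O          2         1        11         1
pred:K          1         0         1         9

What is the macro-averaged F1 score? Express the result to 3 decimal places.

Per-class F1 score (2·TP/(2·TP+FP+FN)):
  A: TP=7, FP=6+0+2=8, FN=5+2+1=8 → 14/30 = 0.4667
  B: TP=4, FP=5+1+0=6, FN=6+1+0=7 → 8/21 = 0.3810
  O: TP=11, FP=2+1+1=4, FN=0+1+1=2 → 22/28 = 0.7857
  K: TP=9, FP=1+0+1=2, FN=2+0+1=3 → 18/23 = 0.7826
Macro-F1 score = mean = (0.4667 + 0.3810 + 0.7857 + 0.7826) / 4 = 0.604

0.604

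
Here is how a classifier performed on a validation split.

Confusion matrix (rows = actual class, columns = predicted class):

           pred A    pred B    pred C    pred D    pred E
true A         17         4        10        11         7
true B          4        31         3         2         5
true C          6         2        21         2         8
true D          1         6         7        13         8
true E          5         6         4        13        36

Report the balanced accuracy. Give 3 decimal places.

Balanced accuracy = mean of per-class recall.
  A: recall = 17/49 = 0.3469
  B: recall = 31/45 = 0.6889
  C: recall = 21/39 = 0.5385
  D: recall = 13/35 = 0.3714
  E: recall = 36/64 = 0.5625
Mean = (0.3469 + 0.6889 + 0.5385 + 0.3714 + 0.5625) / 5 = 0.502

0.502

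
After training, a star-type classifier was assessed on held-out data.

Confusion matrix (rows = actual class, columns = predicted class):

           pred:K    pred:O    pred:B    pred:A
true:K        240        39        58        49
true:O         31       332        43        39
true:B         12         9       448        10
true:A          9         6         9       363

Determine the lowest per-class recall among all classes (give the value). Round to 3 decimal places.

Per-class recall (TP/(TP+FN)):
  K: TP=240, FN=39+58+49=146 → 240/386 = 0.6218
  O: TP=332, FN=31+43+39=113 → 332/445 = 0.7461
  B: TP=448, FN=12+9+10=31 → 448/479 = 0.9353
  A: TP=363, FN=9+6+9=24 → 363/387 = 0.9380
Lowest is class 'K' with recall = 0.622.

0.622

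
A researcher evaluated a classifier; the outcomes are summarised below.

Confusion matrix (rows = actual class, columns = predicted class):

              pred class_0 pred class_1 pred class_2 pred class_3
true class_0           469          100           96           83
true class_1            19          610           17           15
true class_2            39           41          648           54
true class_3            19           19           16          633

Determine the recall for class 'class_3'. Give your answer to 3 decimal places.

0.921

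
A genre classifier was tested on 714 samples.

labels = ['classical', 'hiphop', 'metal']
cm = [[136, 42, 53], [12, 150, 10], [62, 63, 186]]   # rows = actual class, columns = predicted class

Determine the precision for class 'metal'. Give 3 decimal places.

0.747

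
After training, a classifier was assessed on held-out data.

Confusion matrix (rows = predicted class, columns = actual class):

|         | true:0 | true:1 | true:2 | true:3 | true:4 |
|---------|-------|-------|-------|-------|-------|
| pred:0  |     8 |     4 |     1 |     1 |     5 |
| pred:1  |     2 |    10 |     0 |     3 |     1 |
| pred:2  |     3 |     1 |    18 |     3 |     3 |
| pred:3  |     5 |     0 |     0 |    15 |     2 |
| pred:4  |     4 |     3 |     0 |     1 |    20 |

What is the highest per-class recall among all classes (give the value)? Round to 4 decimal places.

Per-class recall (TP/(TP+FN)):
  0: TP=8, FN=2+3+5+4=14 → 8/22 = 0.36364
  1: TP=10, FN=4+1+0+3=8 → 10/18 = 0.55556
  2: TP=18, FN=1+0+0+0=1 → 18/19 = 0.94737
  3: TP=15, FN=1+3+3+1=8 → 15/23 = 0.65217
  4: TP=20, FN=5+1+3+2=11 → 20/31 = 0.64516
Highest is class '2' with recall = 0.9474.

0.9474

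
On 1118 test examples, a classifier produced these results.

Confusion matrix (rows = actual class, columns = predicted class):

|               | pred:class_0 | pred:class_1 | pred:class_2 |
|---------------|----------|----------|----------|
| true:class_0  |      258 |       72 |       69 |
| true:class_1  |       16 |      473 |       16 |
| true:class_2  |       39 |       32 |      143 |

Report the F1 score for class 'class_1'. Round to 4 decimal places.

0.8743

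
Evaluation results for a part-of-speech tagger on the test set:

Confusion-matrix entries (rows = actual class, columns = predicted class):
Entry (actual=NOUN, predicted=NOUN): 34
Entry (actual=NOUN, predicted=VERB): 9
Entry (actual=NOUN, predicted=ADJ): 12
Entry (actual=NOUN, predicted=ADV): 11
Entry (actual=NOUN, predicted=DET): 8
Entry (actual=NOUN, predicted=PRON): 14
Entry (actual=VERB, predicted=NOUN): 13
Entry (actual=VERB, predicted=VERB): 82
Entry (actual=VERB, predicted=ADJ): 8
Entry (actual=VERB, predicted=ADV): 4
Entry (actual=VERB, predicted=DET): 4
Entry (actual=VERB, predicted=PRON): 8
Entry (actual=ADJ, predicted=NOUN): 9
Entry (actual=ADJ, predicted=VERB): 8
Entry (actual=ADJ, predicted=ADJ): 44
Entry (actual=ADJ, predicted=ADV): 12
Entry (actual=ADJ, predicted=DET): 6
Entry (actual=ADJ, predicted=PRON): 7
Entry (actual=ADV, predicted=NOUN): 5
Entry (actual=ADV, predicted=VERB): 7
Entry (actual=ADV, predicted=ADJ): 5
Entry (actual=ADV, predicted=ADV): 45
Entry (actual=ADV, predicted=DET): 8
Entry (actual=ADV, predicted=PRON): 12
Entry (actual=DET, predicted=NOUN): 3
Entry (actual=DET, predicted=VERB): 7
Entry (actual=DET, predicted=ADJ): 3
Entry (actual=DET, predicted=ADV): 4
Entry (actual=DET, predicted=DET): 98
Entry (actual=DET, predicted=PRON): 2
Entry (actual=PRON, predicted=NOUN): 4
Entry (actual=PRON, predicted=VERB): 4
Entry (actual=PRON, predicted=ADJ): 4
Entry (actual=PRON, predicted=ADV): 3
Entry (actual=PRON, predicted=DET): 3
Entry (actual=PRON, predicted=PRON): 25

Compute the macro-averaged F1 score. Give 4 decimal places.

0.5811

Per-class F1 score (2·TP/(2·TP+FP+FN)):
  NOUN: TP=34, FP=13+9+5+3+4=34, FN=9+12+11+8+14=54 → 68/156 = 0.43590
  VERB: TP=82, FP=9+8+7+7+4=35, FN=13+8+4+4+8=37 → 164/236 = 0.69492
  ADJ: TP=44, FP=12+8+5+3+4=32, FN=9+8+12+6+7=42 → 88/162 = 0.54321
  ADV: TP=45, FP=11+4+12+4+3=34, FN=5+7+5+8+12=37 → 90/161 = 0.55901
  DET: TP=98, FP=8+4+6+8+3=29, FN=3+7+3+4+2=19 → 196/244 = 0.80328
  PRON: TP=25, FP=14+8+7+12+2=43, FN=4+4+4+3+3=18 → 50/111 = 0.45045
Macro-F1 score = mean = (0.43590 + 0.69492 + 0.54321 + 0.55901 + 0.80328 + 0.45045) / 6 = 0.5811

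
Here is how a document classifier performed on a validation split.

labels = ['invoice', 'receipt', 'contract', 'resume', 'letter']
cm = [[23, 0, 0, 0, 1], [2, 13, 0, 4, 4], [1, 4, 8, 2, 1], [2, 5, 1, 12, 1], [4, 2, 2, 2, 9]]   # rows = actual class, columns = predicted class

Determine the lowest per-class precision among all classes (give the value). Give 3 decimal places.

Per-class precision (TP/(TP+FP)):
  invoice: TP=23, FP=2+1+2+4=9 → 23/32 = 0.7188
  receipt: TP=13, FP=0+4+5+2=11 → 13/24 = 0.5417
  contract: TP=8, FP=0+0+1+2=3 → 8/11 = 0.7273
  resume: TP=12, FP=0+4+2+2=8 → 12/20 = 0.6000
  letter: TP=9, FP=1+4+1+1=7 → 9/16 = 0.5625
Lowest is class 'receipt' with precision = 0.542.

0.542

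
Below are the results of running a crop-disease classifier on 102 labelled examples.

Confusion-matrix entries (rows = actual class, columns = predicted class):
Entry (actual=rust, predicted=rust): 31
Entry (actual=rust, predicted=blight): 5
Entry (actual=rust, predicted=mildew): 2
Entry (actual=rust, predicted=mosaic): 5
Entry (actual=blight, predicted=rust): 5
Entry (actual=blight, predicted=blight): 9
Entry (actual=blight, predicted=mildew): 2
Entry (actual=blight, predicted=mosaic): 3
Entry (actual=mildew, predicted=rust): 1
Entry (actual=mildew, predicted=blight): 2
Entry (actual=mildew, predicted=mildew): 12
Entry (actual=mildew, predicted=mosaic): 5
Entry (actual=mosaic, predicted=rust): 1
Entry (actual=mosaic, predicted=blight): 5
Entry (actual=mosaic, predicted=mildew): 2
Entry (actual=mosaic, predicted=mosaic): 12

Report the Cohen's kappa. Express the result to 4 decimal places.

Observed agreement pₒ = trace/N = 64/102 = 0.62745
Expected agreement pₑ = Σ (rowᵢ·colᵢ)/N² = (43·38 + 19·21 + 20·18 + 20·25)/102² = 0.27807
κ = (pₒ − pₑ)/(1 − pₑ) = (0.62745 − 0.27807)/(1 − 0.27807) = 0.4840

0.4840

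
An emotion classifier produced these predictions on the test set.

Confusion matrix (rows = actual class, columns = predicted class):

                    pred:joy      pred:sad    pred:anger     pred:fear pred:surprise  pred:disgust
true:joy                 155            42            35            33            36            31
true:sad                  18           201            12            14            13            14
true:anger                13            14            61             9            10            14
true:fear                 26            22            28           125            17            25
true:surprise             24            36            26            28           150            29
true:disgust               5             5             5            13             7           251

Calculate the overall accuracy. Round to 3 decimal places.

0.610

Accuracy = trace / total = (155+201+61+125+150+251=943) / 1547 = 943/1547 = 0.610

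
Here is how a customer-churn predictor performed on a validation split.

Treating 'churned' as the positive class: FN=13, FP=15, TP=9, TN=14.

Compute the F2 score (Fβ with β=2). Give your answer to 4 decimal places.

0.4018

Fβ = (1+β²)·TP / ((1+β²)·TP + β²·FN + FP), with β²=4
= 5·9 / (5·9 + 4·13 + 15) = 0.4018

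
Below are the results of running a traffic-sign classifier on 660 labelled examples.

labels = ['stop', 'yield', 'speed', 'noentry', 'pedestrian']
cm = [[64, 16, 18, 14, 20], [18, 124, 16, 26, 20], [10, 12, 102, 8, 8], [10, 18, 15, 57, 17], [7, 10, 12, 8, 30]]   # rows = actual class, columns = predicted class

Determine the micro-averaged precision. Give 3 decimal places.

Micro-averaging pools counts across classes: ΣTP=377, ΣFP=283, ΣFN=283.
Micro-precision = TP/(TP+FP) on pooled counts = 0.571 (equals overall accuracy in single-label multiclass).

0.571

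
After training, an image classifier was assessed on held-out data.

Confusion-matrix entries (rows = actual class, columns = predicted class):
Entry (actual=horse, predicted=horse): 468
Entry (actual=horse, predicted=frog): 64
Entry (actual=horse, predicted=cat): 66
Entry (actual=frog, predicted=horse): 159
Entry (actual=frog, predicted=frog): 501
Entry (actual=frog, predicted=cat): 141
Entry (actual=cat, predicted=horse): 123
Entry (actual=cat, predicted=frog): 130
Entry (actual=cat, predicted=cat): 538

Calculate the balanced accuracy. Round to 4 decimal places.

0.6961

Balanced accuracy = mean of per-class recall.
  horse: recall = 468/598 = 0.78261
  frog: recall = 501/801 = 0.62547
  cat: recall = 538/791 = 0.68015
Mean = (0.78261 + 0.62547 + 0.68015) / 3 = 0.6961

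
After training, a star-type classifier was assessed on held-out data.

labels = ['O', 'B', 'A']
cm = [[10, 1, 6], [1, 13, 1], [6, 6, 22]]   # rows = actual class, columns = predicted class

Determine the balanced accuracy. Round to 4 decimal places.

Balanced accuracy = mean of per-class recall.
  O: recall = 10/17 = 0.58824
  B: recall = 13/15 = 0.86667
  A: recall = 22/34 = 0.64706
Mean = (0.58824 + 0.86667 + 0.64706) / 3 = 0.7007

0.7007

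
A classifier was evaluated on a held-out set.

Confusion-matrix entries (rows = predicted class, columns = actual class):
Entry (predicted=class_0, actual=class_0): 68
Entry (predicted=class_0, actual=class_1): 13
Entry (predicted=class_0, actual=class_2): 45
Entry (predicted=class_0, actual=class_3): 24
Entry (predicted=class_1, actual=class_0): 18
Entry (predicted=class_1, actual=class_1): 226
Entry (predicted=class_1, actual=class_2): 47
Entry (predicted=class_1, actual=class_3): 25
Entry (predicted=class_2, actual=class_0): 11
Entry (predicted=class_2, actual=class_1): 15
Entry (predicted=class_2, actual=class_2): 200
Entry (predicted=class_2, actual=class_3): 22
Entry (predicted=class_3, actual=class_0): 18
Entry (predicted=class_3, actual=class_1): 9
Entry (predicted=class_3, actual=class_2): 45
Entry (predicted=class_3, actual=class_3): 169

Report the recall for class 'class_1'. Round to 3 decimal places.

Take TP from the diagonal, FP from the rest of the 'class_1' prediction marginal, FN from the rest of the 'class_1' actual marginal.
recall = TP/(TP+FN).
class_1: TP=226, FN=13+15+9=37 → 226/263 = 0.8593

0.859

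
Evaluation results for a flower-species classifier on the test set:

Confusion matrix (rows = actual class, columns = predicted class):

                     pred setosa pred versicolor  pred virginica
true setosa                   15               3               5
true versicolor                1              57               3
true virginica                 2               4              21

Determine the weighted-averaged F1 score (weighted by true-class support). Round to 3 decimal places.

0.835

Per-class F1 score (2·TP/(2·TP+FP+FN)):
  setosa: TP=15, FP=1+2=3, FN=3+5=8 → 30/41 = 0.7317
  versicolor: TP=57, FP=3+4=7, FN=1+3=4 → 114/125 = 0.9120
  virginica: TP=21, FP=5+3=8, FN=2+4=6 → 42/56 = 0.7500
Weighted-F1 score = Σ (supportᵢ/N)·F1 scoreᵢ with N=111: (23/111)·0.7317 + (61/111)·0.9120 + (27/111)·0.7500 = 0.835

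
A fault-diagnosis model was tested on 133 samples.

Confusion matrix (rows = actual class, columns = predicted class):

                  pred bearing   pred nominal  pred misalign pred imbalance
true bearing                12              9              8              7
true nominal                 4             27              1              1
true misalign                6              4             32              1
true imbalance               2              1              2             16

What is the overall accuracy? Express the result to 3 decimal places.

0.654

Accuracy = trace / total = (12+27+32+16=87) / 133 = 87/133 = 0.654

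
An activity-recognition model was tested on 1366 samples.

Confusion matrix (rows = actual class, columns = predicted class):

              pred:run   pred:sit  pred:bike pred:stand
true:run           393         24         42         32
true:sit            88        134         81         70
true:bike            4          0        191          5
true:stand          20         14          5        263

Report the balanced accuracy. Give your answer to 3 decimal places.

0.746

Balanced accuracy = mean of per-class recall.
  run: recall = 393/491 = 0.8004
  sit: recall = 134/373 = 0.3592
  bike: recall = 191/200 = 0.9550
  stand: recall = 263/302 = 0.8709
Mean = (0.8004 + 0.3592 + 0.9550 + 0.8709) / 4 = 0.746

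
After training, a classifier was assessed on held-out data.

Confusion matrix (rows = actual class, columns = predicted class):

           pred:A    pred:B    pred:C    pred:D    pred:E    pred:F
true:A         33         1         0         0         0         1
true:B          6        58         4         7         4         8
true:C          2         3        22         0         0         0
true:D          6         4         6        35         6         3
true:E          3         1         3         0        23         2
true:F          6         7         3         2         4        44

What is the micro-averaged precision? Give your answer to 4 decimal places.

0.7003

Micro-averaging pools counts across classes: ΣTP=215, ΣFP=92, ΣFN=92.
Micro-precision = TP/(TP+FP) on pooled counts = 0.7003 (equals overall accuracy in single-label multiclass).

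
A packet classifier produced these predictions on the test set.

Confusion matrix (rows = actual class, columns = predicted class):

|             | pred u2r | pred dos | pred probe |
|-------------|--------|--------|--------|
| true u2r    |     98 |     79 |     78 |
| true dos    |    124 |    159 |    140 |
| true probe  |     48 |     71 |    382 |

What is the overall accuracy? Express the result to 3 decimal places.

Accuracy = trace / total = (98+159+382=639) / 1179 = 639/1179 = 0.542

0.542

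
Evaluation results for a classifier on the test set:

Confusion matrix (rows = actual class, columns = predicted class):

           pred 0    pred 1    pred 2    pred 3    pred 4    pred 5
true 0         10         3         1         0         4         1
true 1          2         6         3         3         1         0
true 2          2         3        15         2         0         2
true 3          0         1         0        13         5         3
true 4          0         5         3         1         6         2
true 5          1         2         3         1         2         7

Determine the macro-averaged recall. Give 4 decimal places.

0.4888

Per-class recall (TP/(TP+FN)):
  0: TP=10, FN=3+1+0+4+1=9 → 10/19 = 0.52632
  1: TP=6, FN=2+3+3+1+0=9 → 6/15 = 0.40000
  2: TP=15, FN=2+3+2+0+2=9 → 15/24 = 0.62500
  3: TP=13, FN=0+1+0+5+3=9 → 13/22 = 0.59091
  4: TP=6, FN=0+5+3+1+2=11 → 6/17 = 0.35294
  5: TP=7, FN=1+2+3+1+2=9 → 7/16 = 0.43750
Macro-recall = mean = (0.52632 + 0.40000 + 0.62500 + 0.59091 + 0.35294 + 0.43750) / 6 = 0.4888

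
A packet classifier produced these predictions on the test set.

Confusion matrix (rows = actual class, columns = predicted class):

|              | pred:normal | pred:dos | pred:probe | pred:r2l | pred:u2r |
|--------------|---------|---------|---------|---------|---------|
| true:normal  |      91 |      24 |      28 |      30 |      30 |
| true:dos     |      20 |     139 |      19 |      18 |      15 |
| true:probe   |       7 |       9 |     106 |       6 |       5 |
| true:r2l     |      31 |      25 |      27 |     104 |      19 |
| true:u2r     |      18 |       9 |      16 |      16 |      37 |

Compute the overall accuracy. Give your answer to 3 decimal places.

0.562

Accuracy = trace / total = (91+139+106+104+37=477) / 849 = 477/849 = 0.562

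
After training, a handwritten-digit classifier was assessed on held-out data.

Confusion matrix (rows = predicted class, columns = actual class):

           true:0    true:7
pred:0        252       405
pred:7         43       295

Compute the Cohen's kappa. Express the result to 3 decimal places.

Observed agreement pₒ = trace/N = 547/995 = 0.5497
Expected agreement pₑ = Σ (rowᵢ·colᵢ)/N² = (295·657 + 700·338)/995² = 0.4348
κ = (pₒ − pₑ)/(1 − pₑ) = (0.5497 − 0.4348)/(1 − 0.4348) = 0.203

0.203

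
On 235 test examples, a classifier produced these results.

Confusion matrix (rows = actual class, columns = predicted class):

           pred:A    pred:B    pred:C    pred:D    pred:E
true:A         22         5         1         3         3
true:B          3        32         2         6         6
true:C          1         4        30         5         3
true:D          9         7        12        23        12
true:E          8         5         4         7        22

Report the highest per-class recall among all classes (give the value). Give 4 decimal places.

0.6977

Per-class recall (TP/(TP+FN)):
  A: TP=22, FN=5+1+3+3=12 → 22/34 = 0.64706
  B: TP=32, FN=3+2+6+6=17 → 32/49 = 0.65306
  C: TP=30, FN=1+4+5+3=13 → 30/43 = 0.69767
  D: TP=23, FN=9+7+12+12=40 → 23/63 = 0.36508
  E: TP=22, FN=8+5+4+7=24 → 22/46 = 0.47826
Highest is class 'C' with recall = 0.6977.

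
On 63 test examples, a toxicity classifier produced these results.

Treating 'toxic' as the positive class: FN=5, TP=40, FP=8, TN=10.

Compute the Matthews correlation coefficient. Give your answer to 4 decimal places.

MCC = (TP·TN − FP·FN) / √((TP+FP)(TP+FN)(TN+FP)(TN+FN))
Numerator = 40·10 − 8·5 = 360
Denominator = √(48·45·18·15) = √583200 = 763.6753
MCC = 360 / 763.6753 = 0.4714

0.4714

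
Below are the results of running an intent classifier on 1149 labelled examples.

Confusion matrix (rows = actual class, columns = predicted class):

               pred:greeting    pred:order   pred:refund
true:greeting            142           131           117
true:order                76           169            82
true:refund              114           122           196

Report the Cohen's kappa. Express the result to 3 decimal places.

Observed agreement pₒ = trace/N = 507/1149 = 0.4413
Expected agreement pₑ = Σ (rowᵢ·colᵢ)/N² = (390·332 + 327·422 + 432·395)/1149² = 0.3319
κ = (pₒ − pₑ)/(1 − pₑ) = (0.4413 − 0.3319)/(1 − 0.3319) = 0.164

0.164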